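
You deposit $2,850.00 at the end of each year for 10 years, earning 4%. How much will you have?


Formula: FV = PMT * ((1+r)^n - 1) / r
Growth factor: (1 + 0.04)^10 = 1.480244
Numerator: 1.480244 - 1 = 0.480244
FV = $2,850.00 * 0.480244 / 0.04 = $34,217.41

$34,217.41


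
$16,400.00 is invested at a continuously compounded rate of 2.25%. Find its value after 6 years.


Formula: FV = P * e^(r*t)
Exponent: r*t = 0.0225 * 6 = 0.135
e^(0.135) = 1.144537
FV = $16,400.00 * 1.144537 = $18,770.40

$18,770.40


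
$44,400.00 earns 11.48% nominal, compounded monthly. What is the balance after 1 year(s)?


Formula: FV = P * (1 + r/m)^(m*t)
Period rate: r/m = 0.1148 / 12 = 0.009567
Total periods: m*t = 12 * 1 = 12
Growth factor: (1 + 0.009567)^12 = 1.121037
FV = $44,400.00 * 1.121037 = $49,774.05

$49,774.05


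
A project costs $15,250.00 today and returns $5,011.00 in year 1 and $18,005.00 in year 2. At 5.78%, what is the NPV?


Formula: NPV = C0 + C1/(1+r) + C2/(1+r)^2
Discount C1: $5,011.00 / (1 + 0.0578) = $4,737.19
Discount C2: $18,005.00 / (1 + 0.0578)^2 = $16,091.11
NPV = -$15,250.00 + $4,737.19 + $16,091.11 = $5,578.30

$5,578.30


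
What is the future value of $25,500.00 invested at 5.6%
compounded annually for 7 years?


Formula: FV = P * (1 + r)^n
Substituting: FV = $25,500.00 * (1 + 0.056)^7
Growth factor: (1.056)^7 = 1.464359
FV = $25,500.00 * 1.464359 = $37,341.14

$37,341.14


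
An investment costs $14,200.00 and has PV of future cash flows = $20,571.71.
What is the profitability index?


Formula: PI = PV(cash flows) / initial investment
Substituting: PI = $20,571.71 / $14,200.00
PI = 1.4487

1.4487


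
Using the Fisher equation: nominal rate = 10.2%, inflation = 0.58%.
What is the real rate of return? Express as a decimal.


Formula: (1 + r_real) = (1 + r_nom) / (1 + inflation)
Substituting: (1 + r_real) = 1.102 / 1.0058
(1 + r_real) = 1.095645
r_real = 1.095645 - 1 = 0.095645

0.095645


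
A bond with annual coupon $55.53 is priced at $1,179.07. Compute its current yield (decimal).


Formula: Current yield = annual coupon / price
Substituting: CY = $55.53 / $1,179.07
CY = 0.047096

0.047096


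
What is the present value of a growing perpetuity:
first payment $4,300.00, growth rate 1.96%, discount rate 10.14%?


Formula: PV = C / (r - g)
Spread: r - g = 0.1014 - 0.0196 = 0.0818
Substituting: PV = $4,300.00 / 0.0818
PV = $52,567.24

$52,567.24


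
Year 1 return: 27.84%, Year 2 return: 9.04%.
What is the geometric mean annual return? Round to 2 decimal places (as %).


Formula: Geometric mean = ((1+r1)*(1+r2))^(1/2) - 1
Product: (1 + 0.2784) * (1 + 0.0904) = 1.2784 * 1.0904 = 1.393967
Square root: 1.393967^0.5 = 1.180664
Geometric mean = 1.180664 - 1 = 0.180664
As percentage: 18.07%

18.07%


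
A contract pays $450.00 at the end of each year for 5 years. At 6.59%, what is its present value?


Formula: PV = PMT * (1 - (1+r)^(-n)) / r
Discount factor: (1 + 0.0659)^(-5) = 0.726805
Bracket: 1 - 0.726805 = 0.273195
PV = $450.00 * 0.273195 / 0.0659 = $1,865.52

$1,865.52


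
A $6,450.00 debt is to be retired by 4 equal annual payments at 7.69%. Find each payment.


Formula: PMT = PV * r / (1 - (1+r)^(-n))
Denominator: 1 - (1 + 0.0769)^(-4) = 0.25647
Numerator: $6,450.00 * 0.0769 = 496.005
PMT = 496.005 / 0.25647 = $1,933.97

$1,933.97


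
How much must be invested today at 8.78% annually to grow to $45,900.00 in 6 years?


Formula: PV = FV / (1 + r)^n
Substituting: PV = $45,900.00 / (1 + 0.0878)^6
Discount factor: (1.0878)^6 = 1.656892
PV = $45,900.00 / 1.656892 = $27,702.46

$27,702.46


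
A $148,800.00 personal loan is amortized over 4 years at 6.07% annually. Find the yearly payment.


Formula: PMT = PV * r / (1 - (1+r)^(-n))
Denominator: 1 - (1 + 0.0607)^(-4) = 0.209995
Numerator: $148,800.00 * 0.0607 = 9032.16
PMT = 9032.16 / 0.209995 = $43,011.27

$43,011.27


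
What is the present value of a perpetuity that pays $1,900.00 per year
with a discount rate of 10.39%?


Formula: PV = C / r
Substituting: PV = $1,900.00 / 0.1039
PV = $18,286.81

$18,286.81


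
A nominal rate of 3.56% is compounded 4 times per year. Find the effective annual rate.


Formula: EAR = (1 + r/m)^m - 1
Period rate: r/m = 0.0356 / 4 = 0.0089
Compounding: (1 + 0.0089)^4 = 1.036078
EAR = 1.036078 - 1 = 0.036078

0.036078


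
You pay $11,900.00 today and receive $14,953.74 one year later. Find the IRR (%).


Formula: IRR = C1/C0 - 1
Substituting: IRR = $14,953.74 / $11,900.00 - 1
Ratio: 1.256617 - 1 = 0.256617
IRR = 25.6617%

25.6617%


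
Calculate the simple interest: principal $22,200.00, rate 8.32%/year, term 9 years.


Formula: I = P * r * t
Substituting: I = $22,200.00 * 0.0832 * 9
Step: I = $22,200.00 * 0.7488
I = $16,623.36

$16,623.36


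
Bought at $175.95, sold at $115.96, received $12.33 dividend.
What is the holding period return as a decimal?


Formula: HPR = (P1 - P0 + D) / P0
Gain: $115.96 - $175.95 + $12.33 = -$47.66
HPR = -$47.66 / $175.95 = -0.2709

-0.2709


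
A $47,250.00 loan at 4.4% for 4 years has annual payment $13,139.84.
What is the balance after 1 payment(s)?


Formula: Balance = PV*(1+r)^k - PMT*((1+r)^k - 1)/r
Growth: (1 + 0.044)^1 = 1.044
Accumulated factor: ((1+r)^k - 1)/r = 1.0
Balance = $47,250.00 * 1.044 - $13,139.84 * 1.0
Balance = $36,189.16

$36,189.16


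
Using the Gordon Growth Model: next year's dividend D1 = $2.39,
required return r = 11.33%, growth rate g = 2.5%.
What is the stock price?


Formula: P = D1 / (r - g)
Spread: r - g = 0.1133 - 0.025 = 0.0883
Substituting: P = $2.39 / 0.0883
P = $27.07

$27.07


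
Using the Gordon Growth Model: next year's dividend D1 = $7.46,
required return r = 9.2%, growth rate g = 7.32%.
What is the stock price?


Formula: P = D1 / (r - g)
Spread: r - g = 0.092 - 0.0732 = 0.0188
Substituting: P = $7.46 / 0.0188
P = $396.81

$396.81


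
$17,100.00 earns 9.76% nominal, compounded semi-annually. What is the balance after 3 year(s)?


Formula: FV = P * (1 + r/m)^(m*t)
Period rate: r/m = 0.0976 / 2 = 0.0488
Total periods: m*t = 2 * 3 = 6
Growth factor: (1 + 0.0488)^6 = 1.330933
FV = $17,100.00 * 1.330933 = $22,758.95

$22,758.95


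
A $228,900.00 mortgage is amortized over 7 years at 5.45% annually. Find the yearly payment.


Formula: PMT = PV * r / (1 - (1+r)^(-n))
Denominator: 1 - (1 + 0.0545)^(-7) = 0.310278
Numerator: $228,900.00 * 0.0545 = 12475.05
PMT = 12475.05 / 0.310278 = $40,206.01

$40,206.01


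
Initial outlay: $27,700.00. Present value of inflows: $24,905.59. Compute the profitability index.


Formula: PI = PV(cash flows) / initial investment
Substituting: PI = $24,905.59 / $27,700.00
PI = 0.8991

0.8991


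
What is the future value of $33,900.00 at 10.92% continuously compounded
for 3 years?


Formula: FV = P * e^(r*t)
Exponent: r*t = 0.1092 * 3 = 0.3276
e^(0.3276) = 1.387634
FV = $33,900.00 * 1.387634 = $47,040.79

$47,040.79


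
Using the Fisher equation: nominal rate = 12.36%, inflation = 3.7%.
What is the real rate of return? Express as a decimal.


Formula: (1 + r_real) = (1 + r_nom) / (1 + inflation)
Substituting: (1 + r_real) = 1.1236 / 1.037
(1 + r_real) = 1.08351
r_real = 1.08351 - 1 = 0.08351

0.08351


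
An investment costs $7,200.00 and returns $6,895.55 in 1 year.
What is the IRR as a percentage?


Formula: IRR = C1/C0 - 1
Substituting: IRR = $6,895.55 / $7,200.00 - 1
Ratio: 0.957715 - 1 = -0.042285
IRR = -4.2285%

-4.2285%


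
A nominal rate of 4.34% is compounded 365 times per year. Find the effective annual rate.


Formula: EAR = (1 + r/m)^m - 1
Period rate: r/m = 0.0434 / 365 = 0.000119
Compounding: (1 + 0.000119)^365 = 1.044353
EAR = 1.044353 - 1 = 0.044353

0.044353


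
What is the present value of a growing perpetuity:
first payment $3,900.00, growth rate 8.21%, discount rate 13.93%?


Formula: PV = C / (r - g)
Spread: r - g = 0.1393 - 0.0821 = 0.0572
Substituting: PV = $3,900.00 / 0.0572
PV = $68,181.82

$68,181.82


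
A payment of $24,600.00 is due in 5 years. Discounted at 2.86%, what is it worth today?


Formula: PV = FV / (1 + r)^n
Substituting: PV = $24,600.00 / (1 + 0.0286)^5
Discount factor: (1.0286)^5 = 1.151417
PV = $24,600.00 / 1.151417 = $21,364.98

$21,364.98


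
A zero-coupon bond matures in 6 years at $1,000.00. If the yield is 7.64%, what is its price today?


Formula: Price = FV / (1 + r)^n
Substituting: Price = $1,000.00 / (1 + 0.0764)^6
Discount factor: (1.0764)^6 = 1.5554
Price = $1,000.00 / 1.5554 = $642.92

$642.92


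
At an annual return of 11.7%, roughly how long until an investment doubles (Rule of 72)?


Formula: Years ≈ 72 / r
Substituting: Years ≈ 72 / 11.7
Years ≈ 6.2

6.2 years


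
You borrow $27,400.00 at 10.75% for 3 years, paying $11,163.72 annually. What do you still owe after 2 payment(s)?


Formula: Balance = PV*(1+r)^k - PMT*((1+r)^k - 1)/r
Growth: (1 + 0.1075)^2 = 1.226556
Accumulated factor: ((1+r)^k - 1)/r = 2.1075
Balance = $27,400.00 * 1.226556 - $11,163.72 * 2.1075
Balance = $10,080.10

$10,080.10


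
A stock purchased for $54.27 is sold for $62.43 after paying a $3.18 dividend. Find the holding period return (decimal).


Formula: HPR = (P1 - P0 + D) / P0
Gain: $62.43 - $54.27 + $3.18 = $11.34
HPR = $11.34 / $54.27 = 0.209

0.209


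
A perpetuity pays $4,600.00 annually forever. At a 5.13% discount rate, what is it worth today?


Formula: PV = C / r
Substituting: PV = $4,600.00 / 0.0513
PV = $89,668.62

$89,668.62


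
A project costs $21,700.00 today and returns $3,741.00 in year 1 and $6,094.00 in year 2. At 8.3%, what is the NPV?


Formula: NPV = C0 + C1/(1+r) + C2/(1+r)^2
Discount C1: $3,741.00 / (1 + 0.083) = $3,454.29
Discount C2: $6,094.00 / (1 + 0.083)^2 = $5,195.72
NPV = -$21,700.00 + $3,454.29 + $5,195.72 = -$13,049.99

-$13,049.99


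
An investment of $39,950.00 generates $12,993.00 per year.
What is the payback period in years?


Formula: Payback = investment / annual cash flow
Substituting: Payback = $39,950.00 / $12,993.00
Payback = 3.0747 years

3.0747 years


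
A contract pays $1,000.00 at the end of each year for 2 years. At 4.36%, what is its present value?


Formula: PV = PMT * (1 - (1+r)^(-n)) / r
Discount factor: (1 + 0.0436)^(-2) = 0.918189
Bracket: 1 - 0.918189 = 0.081811
PV = $1,000.00 * 0.081811 / 0.0436 = $1,876.41

$1,876.41


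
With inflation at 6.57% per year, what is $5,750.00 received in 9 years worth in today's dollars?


Formula: Real value = nominal / (1 + inflation)^years
Price level: (1 + 0.0657)^9 = 1.773024
Real value = $5,750.00 / 1.773024 = $3,243.05

$3,243.05


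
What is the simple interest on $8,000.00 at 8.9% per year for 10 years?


Formula: I = P * r * t
Substituting: I = $8,000.00 * 0.089 * 10
Step: I = $8,000.00 * 0.89
I = $7,120.00

$7,120.00


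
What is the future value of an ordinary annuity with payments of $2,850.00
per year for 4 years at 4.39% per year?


Formula: FV = PMT * ((1+r)^n - 1) / r
Growth factor: (1 + 0.0439)^4 = 1.187505
Numerator: 1.187505 - 1 = 0.187505
FV = $2,850.00 * 0.187505 / 0.0439 = $12,172.90

$12,172.90


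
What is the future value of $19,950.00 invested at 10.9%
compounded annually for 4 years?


Formula: FV = P * (1 + r)^n
Substituting: FV = $19,950.00 * (1 + 0.109)^4
Growth factor: (1.109)^4 = 1.512607
FV = $19,950.00 * 1.512607 = $30,176.52

$30,176.52


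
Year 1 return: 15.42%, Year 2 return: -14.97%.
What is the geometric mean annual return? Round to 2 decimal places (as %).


Formula: Geometric mean = ((1+r1)*(1+r2))^(1/2) - 1
Product: (1 + 0.1542) * (1 + -0.1497) = 1.1542 * 0.8503 = 0.981416
Square root: 0.981416^0.5 = 0.990665
Geometric mean = 0.990665 - 1 = -0.009335
As percentage: -0.93%

-0.93%


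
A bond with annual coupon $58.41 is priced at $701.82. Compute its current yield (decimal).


Formula: Current yield = annual coupon / price
Substituting: CY = $58.41 / $701.82
CY = 0.083226

0.083226


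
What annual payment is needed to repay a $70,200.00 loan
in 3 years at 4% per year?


Formula: PMT = PV * r / (1 - (1+r)^(-n))
Denominator: 1 - (1 + 0.04)^(-3) = 0.111004
Numerator: $70,200.00 * 0.04 = 2808.0
PMT = 2808.0 / 0.111004 = $25,296.47

$25,296.47


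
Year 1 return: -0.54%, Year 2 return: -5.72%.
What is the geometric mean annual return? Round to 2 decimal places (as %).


Formula: Geometric mean = ((1+r1)*(1+r2))^(1/2) - 1
Product: (1 + -0.0054) * (1 + -0.0572) = 0.9946 * 0.9428 = 0.937709
Square root: 0.937709^0.5 = 0.968354
Geometric mean = 0.968354 - 1 = -0.031646
As percentage: -3.16%

-3.16%


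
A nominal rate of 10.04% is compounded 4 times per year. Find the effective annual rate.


Formula: EAR = (1 + r/m)^m - 1
Period rate: r/m = 0.1004 / 4 = 0.0251
Compounding: (1 + 0.0251)^4 = 1.104244
EAR = 1.104244 - 1 = 0.104244

0.104244


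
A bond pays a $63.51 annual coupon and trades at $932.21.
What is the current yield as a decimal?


Formula: Current yield = annual coupon / price
Substituting: CY = $63.51 / $932.21
CY = 0.068128

0.068128


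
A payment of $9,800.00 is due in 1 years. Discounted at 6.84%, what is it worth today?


Formula: PV = FV / (1 + r)^n
Substituting: PV = $9,800.00 / (1 + 0.0684)^1
Discount factor: (1.0684)^1 = 1.0684
PV = $9,800.00 / 1.0684 = $9,172.59

$9,172.59


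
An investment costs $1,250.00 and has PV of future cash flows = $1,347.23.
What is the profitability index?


Formula: PI = PV(cash flows) / initial investment
Substituting: PI = $1,347.23 / $1,250.00
PI = 1.0778

1.0778


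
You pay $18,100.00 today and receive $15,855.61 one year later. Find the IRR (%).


Formula: IRR = C1/C0 - 1
Substituting: IRR = $15,855.61 / $18,100.00 - 1
Ratio: 0.876001 - 1 = -0.123999
IRR = -12.3999%

-12.3999%


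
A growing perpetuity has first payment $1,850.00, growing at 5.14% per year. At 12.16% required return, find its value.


Formula: PV = C / (r - g)
Spread: r - g = 0.1216 - 0.0514 = 0.0702
Substituting: PV = $1,850.00 / 0.0702
PV = $26,353.28

$26,353.28


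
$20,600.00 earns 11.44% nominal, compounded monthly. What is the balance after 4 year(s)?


Formula: FV = P * (1 + r/m)^(m*t)
Period rate: r/m = 0.1144 / 12 = 0.009533
Total periods: m*t = 12 * 4 = 48
Growth factor: (1 + 0.009533)^48 = 1.576855
FV = $20,600.00 * 1.576855 = $32,483.22

$32,483.22


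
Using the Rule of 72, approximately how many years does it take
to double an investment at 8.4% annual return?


Formula: Years ≈ 72 / r
Substituting: Years ≈ 72 / 8.4
Years ≈ 8.6

8.6 years


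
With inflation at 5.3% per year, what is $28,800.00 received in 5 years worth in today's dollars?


Formula: Real value = nominal / (1 + inflation)^years
Price level: (1 + 0.053)^5 = 1.294619
Real value = $28,800.00 / 1.294619 = $22,245.93

$22,245.93


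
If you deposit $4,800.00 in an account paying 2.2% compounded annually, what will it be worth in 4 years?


Formula: FV = P * (1 + r)^n
Substituting: FV = $4,800.00 * (1 + 0.022)^4
Growth factor: (1.022)^4 = 1.090947
FV = $4,800.00 * 1.090947 = $5,236.54

$5,236.54


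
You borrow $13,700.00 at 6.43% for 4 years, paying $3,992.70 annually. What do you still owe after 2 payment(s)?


Formula: Balance = PV*(1+r)^k - PMT*((1+r)^k - 1)/r
Growth: (1 + 0.0643)^2 = 1.132734
Accumulated factor: ((1+r)^k - 1)/r = 2.0643
Balance = $13,700.00 * 1.132734 - $3,992.70 * 2.0643
Balance = $7,276.33

$7,276.33


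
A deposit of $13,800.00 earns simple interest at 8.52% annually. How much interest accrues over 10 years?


Formula: I = P * r * t
Substituting: I = $13,800.00 * 0.0852 * 10
Step: I = $13,800.00 * 0.852
I = $11,757.60

$11,757.60


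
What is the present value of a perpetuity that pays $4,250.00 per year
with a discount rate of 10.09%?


Formula: PV = C / r
Substituting: PV = $4,250.00 / 0.1009
PV = $42,120.91

$42,120.91


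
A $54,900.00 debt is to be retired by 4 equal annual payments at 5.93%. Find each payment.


Formula: PMT = PV * r / (1 - (1+r)^(-n))
Denominator: 1 - (1 + 0.0593)^(-4) = 0.205811
Numerator: $54,900.00 * 0.0593 = 3255.57
PMT = 3255.57 / 0.205811 = $15,818.28

$15,818.28


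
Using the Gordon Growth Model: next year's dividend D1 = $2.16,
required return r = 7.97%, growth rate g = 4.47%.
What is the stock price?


Formula: P = D1 / (r - g)
Spread: r - g = 0.0797 - 0.0447 = 0.035
Substituting: P = $2.16 / 0.035
P = $61.71

$61.71


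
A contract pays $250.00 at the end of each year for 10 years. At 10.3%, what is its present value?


Formula: PV = PMT * (1 - (1+r)^(-n)) / r
Discount factor: (1 + 0.103)^(-10) = 0.375184
Bracket: 1 - 0.375184 = 0.624816
PV = $250.00 * 0.624816 / 0.103 = $1,516.54

$1,516.54


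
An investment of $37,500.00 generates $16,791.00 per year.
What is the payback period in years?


Formula: Payback = investment / annual cash flow
Substituting: Payback = $37,500.00 / $16,791.00
Payback = 2.2333 years

2.2333 years


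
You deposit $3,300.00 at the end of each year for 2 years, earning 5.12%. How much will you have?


Formula: FV = PMT * ((1+r)^n - 1) / r
Growth factor: (1 + 0.0512)^2 = 1.105021
Numerator: 1.105021 - 1 = 0.105021
FV = $3,300.00 * 0.105021 / 0.0512 = $6,768.96

$6,768.96


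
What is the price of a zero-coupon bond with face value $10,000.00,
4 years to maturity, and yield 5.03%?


Formula: Price = FV / (1 + r)^n
Substituting: Price = $10,000.00 / (1 + 0.0503)^4
Discount factor: (1.0503)^4 = 1.216896
Price = $10,000.00 / 1.216896 = $8,217.63

$8,217.63


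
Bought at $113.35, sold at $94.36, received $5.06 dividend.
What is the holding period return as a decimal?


Formula: HPR = (P1 - P0 + D) / P0
Gain: $94.36 - $113.35 + $5.06 = -$13.93
HPR = -$13.93 / $113.35 = -0.1229

-0.1229


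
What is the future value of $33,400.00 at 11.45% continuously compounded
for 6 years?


Formula: FV = P * e^(r*t)
Exponent: r*t = 0.1145 * 6 = 0.687
e^(0.687) = 1.987743
FV = $33,400.00 * 1.987743 = $66,390.63

$66,390.63


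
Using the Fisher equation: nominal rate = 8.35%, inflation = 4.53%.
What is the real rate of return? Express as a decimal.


Formula: (1 + r_real) = (1 + r_nom) / (1 + inflation)
Substituting: (1 + r_real) = 1.0835 / 1.0453
(1 + r_real) = 1.036545
r_real = 1.036545 - 1 = 0.036545

0.036545


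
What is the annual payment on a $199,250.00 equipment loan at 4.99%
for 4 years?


Formula: PMT = PV * r / (1 - (1+r)^(-n))
Denominator: 1 - (1 + 0.0499)^(-4) = 0.176984
Numerator: $199,250.00 * 0.0499 = 9942.575
PMT = 9942.575 / 0.176984 = $56,177.81

$56,177.81


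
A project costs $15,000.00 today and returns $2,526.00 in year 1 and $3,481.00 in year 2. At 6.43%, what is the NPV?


Formula: NPV = C0 + C1/(1+r) + C2/(1+r)^2
Discount C1: $2,526.00 / (1 + 0.0643) = $2,373.39
Discount C2: $3,481.00 / (1 + 0.0643)^2 = $3,073.09
NPV = -$15,000.00 + $2,373.39 + $3,073.09 = -$9,553.51

-$9,553.51


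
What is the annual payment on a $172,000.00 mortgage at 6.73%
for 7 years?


Formula: PMT = PV * r / (1 - (1+r)^(-n))
Denominator: 1 - (1 + 0.0673)^(-7) = 0.366138
Numerator: $172,000.00 * 0.0673 = 11575.6
PMT = 11575.6 / 0.366138 = $31,615.37

$31,615.37


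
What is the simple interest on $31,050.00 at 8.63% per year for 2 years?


Formula: I = P * r * t
Substituting: I = $31,050.00 * 0.0863 * 2
Step: I = $31,050.00 * 0.1726
I = $5,359.23

$5,359.23


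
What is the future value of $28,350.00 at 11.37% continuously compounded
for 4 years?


Formula: FV = P * e^(r*t)
Exponent: r*t = 0.1137 * 4 = 0.4548
e^(0.4548) = 1.575858
FV = $28,350.00 * 1.575858 = $44,675.58

$44,675.58


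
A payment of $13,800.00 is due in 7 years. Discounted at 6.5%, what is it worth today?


Formula: PV = FV / (1 + r)^n
Substituting: PV = $13,800.00 / (1 + 0.065)^7
Discount factor: (1.065)^7 = 1.553987
PV = $13,800.00 / 1.553987 = $8,880.39

$8,880.39


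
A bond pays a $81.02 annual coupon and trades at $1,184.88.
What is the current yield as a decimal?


Formula: Current yield = annual coupon / price
Substituting: CY = $81.02 / $1,184.88
CY = 0.068378

0.068378


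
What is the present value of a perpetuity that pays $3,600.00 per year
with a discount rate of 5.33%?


Formula: PV = C / r
Substituting: PV = $3,600.00 / 0.0533
PV = $67,542.21

$67,542.21


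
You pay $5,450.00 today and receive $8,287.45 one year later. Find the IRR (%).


Formula: IRR = C1/C0 - 1
Substituting: IRR = $8,287.45 / $5,450.00 - 1
Ratio: 1.520633 - 1 = 0.520633
IRR = 52.0633%

52.0633%


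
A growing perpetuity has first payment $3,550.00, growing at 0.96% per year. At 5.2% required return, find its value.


Formula: PV = C / (r - g)
Spread: r - g = 0.052 - 0.0096 = 0.0424
Substituting: PV = $3,550.00 / 0.0424
PV = $83,726.42

$83,726.42


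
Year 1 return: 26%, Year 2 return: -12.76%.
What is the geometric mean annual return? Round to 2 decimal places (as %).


Formula: Geometric mean = ((1+r1)*(1+r2))^(1/2) - 1
Product: (1 + 0.26) * (1 + -0.1276) = 1.26 * 0.8724 = 1.099224
Square root: 1.099224^0.5 = 1.048439
Geometric mean = 1.048439 - 1 = 0.048439
As percentage: 4.84%

4.84%


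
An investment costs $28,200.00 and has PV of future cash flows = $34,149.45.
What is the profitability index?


Formula: PI = PV(cash flows) / initial investment
Substituting: PI = $34,149.45 / $28,200.00
PI = 1.211

1.211


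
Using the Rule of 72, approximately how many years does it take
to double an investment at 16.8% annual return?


Formula: Years ≈ 72 / r
Substituting: Years ≈ 72 / 16.8
Years ≈ 4.3

4.3 years


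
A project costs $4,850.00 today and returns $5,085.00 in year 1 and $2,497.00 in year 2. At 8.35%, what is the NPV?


Formula: NPV = C0 + C1/(1+r) + C2/(1+r)^2
Discount C1: $5,085.00 / (1 + 0.0835) = $4,693.12
Discount C2: $2,497.00 / (1 + 0.0835)^2 = $2,126.97
NPV = -$4,850.00 + $4,693.12 + $2,126.97 = $1,970.09

$1,970.09


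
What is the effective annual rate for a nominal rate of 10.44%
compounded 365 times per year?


Formula: EAR = (1 + r/m)^m - 1
Period rate: r/m = 0.1044 / 365 = 0.000286
Compounding: (1 + 0.000286)^365 = 1.110028
EAR = 1.110028 - 1 = 0.110028

0.110028


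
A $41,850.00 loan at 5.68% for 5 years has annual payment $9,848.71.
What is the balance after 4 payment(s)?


Formula: Balance = PV*(1+r)^k - PMT*((1+r)^k - 1)/r
Growth: (1 + 0.0568)^4 = 1.247301
Accumulated factor: ((1+r)^k - 1)/r = 4.353888
Balance = $41,850.00 * 1.247301 - $9,848.71 * 4.353888
Balance = $9,319.36

$9,319.36


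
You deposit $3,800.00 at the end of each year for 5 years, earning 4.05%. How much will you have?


Formula: FV = PMT * ((1+r)^n - 1) / r
Growth factor: (1 + 0.0405)^5 = 1.21958
Numerator: 1.21958 - 1 = 0.21958
FV = $3,800.00 * 0.21958 / 0.0405 = $20,602.60

$20,602.60


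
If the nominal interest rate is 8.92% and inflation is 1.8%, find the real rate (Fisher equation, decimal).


Formula: (1 + r_real) = (1 + r_nom) / (1 + inflation)
Substituting: (1 + r_real) = 1.0892 / 1.018
(1 + r_real) = 1.069941
r_real = 1.069941 - 1 = 0.069941

0.069941


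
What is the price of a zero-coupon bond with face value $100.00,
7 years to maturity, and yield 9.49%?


Formula: Price = FV / (1 + r)^n
Substituting: Price = $100.00 / (1 + 0.0949)^7
Discount factor: (1.0949)^7 = 1.886345
Price = $100.00 / 1.886345 = $53.01

$53.01


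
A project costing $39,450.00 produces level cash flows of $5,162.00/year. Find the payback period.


Formula: Payback = investment / annual cash flow
Substituting: Payback = $39,450.00 / $5,162.00
Payback = 7.6424 years

7.6424 years


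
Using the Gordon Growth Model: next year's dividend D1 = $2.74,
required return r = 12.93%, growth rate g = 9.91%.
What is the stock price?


Formula: P = D1 / (r - g)
Spread: r - g = 0.1293 - 0.0991 = 0.0302
Substituting: P = $2.74 / 0.0302
P = $90.73

$90.73


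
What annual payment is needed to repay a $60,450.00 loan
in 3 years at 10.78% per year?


Formula: PMT = PV * r / (1 - (1+r)^(-n))
Denominator: 1 - (1 + 0.1078)^(-3) = 0.264444
Numerator: $60,450.00 * 0.1078 = 6516.51
PMT = 6516.51 / 0.264444 = $24,642.33

$24,642.33


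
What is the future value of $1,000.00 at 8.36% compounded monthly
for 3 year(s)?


Formula: FV = P * (1 + r/m)^(m*t)
Period rate: r/m = 0.0836 / 12 = 0.006967
Total periods: m*t = 12 * 3 = 36
Growth factor: (1 + 0.006967)^36 = 1.283936
FV = $1,000.00 * 1.283936 = $1,283.94

$1,283.94


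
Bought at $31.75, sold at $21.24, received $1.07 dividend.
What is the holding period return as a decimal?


Formula: HPR = (P1 - P0 + D) / P0
Gain: $21.24 - $31.75 + $1.07 = -$9.44
HPR = -$9.44 / $31.75 = -0.2973

-0.2973


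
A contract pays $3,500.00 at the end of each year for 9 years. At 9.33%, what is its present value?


Formula: PV = PMT * (1 - (1+r)^(-n)) / r
Discount factor: (1 + 0.0933)^(-9) = 0.44807
Bracket: 1 - 0.44807 = 0.55193
PV = $3,500.00 * 0.55193 / 0.0933 = $20,704.77

$20,704.77


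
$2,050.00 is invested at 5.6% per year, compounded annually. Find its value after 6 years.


Formula: FV = P * (1 + r)^n
Substituting: FV = $2,050.00 * (1 + 0.056)^6
Growth factor: (1.056)^6 = 1.386703
FV = $2,050.00 * 1.386703 = $2,842.74

$2,842.74


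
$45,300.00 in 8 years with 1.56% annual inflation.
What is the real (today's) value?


Formula: Real value = nominal / (1 + inflation)^years
Price level: (1 + 0.0156)^8 = 1.131831
Real value = $45,300.00 / 1.131831 = $40,023.65

$40,023.65


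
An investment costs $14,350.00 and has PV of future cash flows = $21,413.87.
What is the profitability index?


Formula: PI = PV(cash flows) / initial investment
Substituting: PI = $21,413.87 / $14,350.00
PI = 1.4923

1.4923


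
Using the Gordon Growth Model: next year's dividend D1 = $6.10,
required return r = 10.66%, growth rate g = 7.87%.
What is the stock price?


Formula: P = D1 / (r - g)
Spread: r - g = 0.1066 - 0.0787 = 0.0279
Substituting: P = $6.10 / 0.0279
P = $218.64

$218.64


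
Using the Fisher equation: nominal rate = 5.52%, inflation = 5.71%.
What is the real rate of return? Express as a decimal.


Formula: (1 + r_real) = (1 + r_nom) / (1 + inflation)
Substituting: (1 + r_real) = 1.0552 / 1.0571
(1 + r_real) = 0.998203
r_real = 0.998203 - 1 = -0.001797

-0.001797


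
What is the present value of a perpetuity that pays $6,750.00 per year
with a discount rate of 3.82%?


Formula: PV = C / r
Substituting: PV = $6,750.00 / 0.0382
PV = $176,701.57

$176,701.57


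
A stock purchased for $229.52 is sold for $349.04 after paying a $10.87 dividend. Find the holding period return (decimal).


Formula: HPR = (P1 - P0 + D) / P0
Gain: $349.04 - $229.52 + $10.87 = $130.39
HPR = $130.39 / $229.52 = 0.5681

0.5681


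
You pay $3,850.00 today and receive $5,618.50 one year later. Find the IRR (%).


Formula: IRR = C1/C0 - 1
Substituting: IRR = $5,618.50 / $3,850.00 - 1
Ratio: 1.459351 - 1 = 0.459351
IRR = 45.9351%

45.9351%


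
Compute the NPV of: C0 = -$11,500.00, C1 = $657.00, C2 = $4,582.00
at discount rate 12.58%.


Formula: NPV = C0 + C1/(1+r) + C2/(1+r)^2
Discount C1: $657.00 / (1 + 0.1258) = $583.59
Discount C2: $4,582.00 / (1 + 0.1258)^2 = $3,615.20
NPV = -$11,500.00 + $583.59 + $3,615.20 = -$7,301.21

-$7,301.21


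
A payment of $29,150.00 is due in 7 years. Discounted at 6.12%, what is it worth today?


Formula: PV = FV / (1 + r)^n
Substituting: PV = $29,150.00 / (1 + 0.0612)^7
Discount factor: (1.0612)^7 = 1.515586
PV = $29,150.00 / 1.515586 = $19,233.48

$19,233.48


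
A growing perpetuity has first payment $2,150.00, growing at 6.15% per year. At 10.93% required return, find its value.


Formula: PV = C / (r - g)
Spread: r - g = 0.1093 - 0.0615 = 0.0478
Substituting: PV = $2,150.00 / 0.0478
PV = $44,979.08

$44,979.08


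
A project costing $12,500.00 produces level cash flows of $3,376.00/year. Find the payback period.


Formula: Payback = investment / annual cash flow
Substituting: Payback = $12,500.00 / $3,376.00
Payback = 3.7026 years

3.7026 years


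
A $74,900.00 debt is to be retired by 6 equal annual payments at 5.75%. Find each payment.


Formula: PMT = PV * r / (1 - (1+r)^(-n))
Denominator: 1 - (1 + 0.0575)^(-6) = 0.284981
Numerator: $74,900.00 * 0.0575 = 4306.75
PMT = 4306.75 / 0.284981 = $15,112.43

$15,112.43


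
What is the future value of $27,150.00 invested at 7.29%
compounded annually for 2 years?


Formula: FV = P * (1 + r)^n
Substituting: FV = $27,150.00 * (1 + 0.0729)^2
Growth factor: (1.0729)^2 = 1.151114
FV = $27,150.00 * 1.151114 = $31,252.76

$31,252.76


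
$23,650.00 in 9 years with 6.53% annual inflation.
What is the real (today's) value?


Formula: Real value = nominal / (1 + inflation)^years
Price level: (1 + 0.0653)^9 = 1.767044
Real value = $23,650.00 / 1.767044 = $13,383.93

$13,383.93


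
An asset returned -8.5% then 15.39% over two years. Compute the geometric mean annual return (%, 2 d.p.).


Formula: Geometric mean = ((1+r1)*(1+r2))^(1/2) - 1
Product: (1 + -0.085) * (1 + 0.1539) = 0.915 * 1.1539 = 1.055818
Square root: 1.055818^0.5 = 1.02753
Geometric mean = 1.02753 - 1 = 0.02753
As percentage: 2.75%

2.75%


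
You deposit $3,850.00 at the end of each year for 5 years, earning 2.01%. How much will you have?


Formula: FV = PMT * ((1+r)^n - 1) / r
Growth factor: (1 + 0.0201)^5 = 1.104622
Numerator: 1.104622 - 1 = 0.104622
FV = $3,850.00 * 0.104622 / 0.0201 = $20,039.56

$20,039.56


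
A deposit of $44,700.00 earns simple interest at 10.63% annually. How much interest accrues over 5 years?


Formula: I = P * r * t
Substituting: I = $44,700.00 * 0.1063 * 5
Step: I = $44,700.00 * 0.5315
I = $23,758.05

$23,758.05


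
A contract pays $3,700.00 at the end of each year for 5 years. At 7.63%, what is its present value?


Formula: PV = PMT * (1 - (1+r)^(-n)) / r
Discount factor: (1 + 0.0763)^(-5) = 0.692362
Bracket: 1 - 0.692362 = 0.307638
PV = $3,700.00 * 0.307638 / 0.0763 = $14,918.22

$14,918.22


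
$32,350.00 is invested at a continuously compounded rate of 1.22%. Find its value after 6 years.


Formula: FV = P * e^(r*t)
Exponent: r*t = 0.0122 * 6 = 0.0732
e^(0.0732) = 1.075946
FV = $32,350.00 * 1.075946 = $34,806.84

$34,806.84


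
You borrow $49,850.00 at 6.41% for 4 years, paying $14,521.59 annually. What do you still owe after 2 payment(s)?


Formula: Balance = PV*(1+r)^k - PMT*((1+r)^k - 1)/r
Growth: (1 + 0.0641)^2 = 1.132309
Accumulated factor: ((1+r)^k - 1)/r = 2.0641
Balance = $49,850.00 * 1.132309 - $14,521.59 * 2.0641
Balance = $26,471.58

$26,471.58


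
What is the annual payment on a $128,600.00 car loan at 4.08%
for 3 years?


Formula: PMT = PV * r / (1 - (1+r)^(-n))
Denominator: 1 - (1 + 0.0408)^(-3) = 0.113052
Numerator: $128,600.00 * 0.0408 = 5246.88
PMT = 5246.88 / 0.113052 = $46,411.20

$46,411.20


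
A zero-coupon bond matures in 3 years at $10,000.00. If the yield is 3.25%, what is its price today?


Formula: Price = FV / (1 + r)^n
Substituting: Price = $10,000.00 / (1 + 0.0325)^3
Discount factor: (1.0325)^3 = 1.100703
Price = $10,000.00 / 1.100703 = $9,085.10

$9,085.10


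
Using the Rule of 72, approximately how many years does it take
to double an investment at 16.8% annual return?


Formula: Years ≈ 72 / r
Substituting: Years ≈ 72 / 16.8
Years ≈ 4.3

4.3 years


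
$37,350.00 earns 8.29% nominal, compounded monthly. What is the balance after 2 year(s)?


Formula: FV = P * (1 + r/m)^(m*t)
Period rate: r/m = 0.0829 / 12 = 0.006908
Total periods: m*t = 12 * 2 = 24
Growth factor: (1 + 0.006908)^24 = 1.179664
FV = $37,350.00 * 1.179664 = $44,060.46

$44,060.46


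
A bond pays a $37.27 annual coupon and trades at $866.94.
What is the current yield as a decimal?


Formula: Current yield = annual coupon / price
Substituting: CY = $37.27 / $866.94
CY = 0.04299

0.04299


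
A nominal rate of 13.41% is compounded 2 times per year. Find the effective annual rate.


Formula: EAR = (1 + r/m)^m - 1
Period rate: r/m = 0.1341 / 2 = 0.06705
Compounding: (1 + 0.06705)^2 = 1.138596
EAR = 1.138596 - 1 = 0.138596

0.138596


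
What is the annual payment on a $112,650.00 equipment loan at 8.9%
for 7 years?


Formula: PMT = PV * r / (1 - (1+r)^(-n))
Denominator: 1 - (1 + 0.089)^(-7) = 0.44944
Numerator: $112,650.00 * 0.089 = 10025.85
PMT = 10025.85 / 0.44944 = $22,307.44

$22,307.44


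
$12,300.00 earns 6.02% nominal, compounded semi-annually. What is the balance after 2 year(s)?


Formula: FV = P * (1 + r/m)^(m*t)
Period rate: r/m = 0.0602 / 2 = 0.0301
Total periods: m*t = 2 * 2 = 4
Growth factor: (1 + 0.0301)^4 = 1.125946
FV = $12,300.00 * 1.125946 = $13,849.14

$13,849.14


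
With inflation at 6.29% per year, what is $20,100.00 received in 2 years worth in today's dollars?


Formula: Real value = nominal / (1 + inflation)^years
Price level: (1 + 0.0629)^2 = 1.129756
Real value = $20,100.00 / 1.129756 = $17,791.45

$17,791.45


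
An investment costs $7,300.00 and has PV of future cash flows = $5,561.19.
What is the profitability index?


Formula: PI = PV(cash flows) / initial investment
Substituting: PI = $5,561.19 / $7,300.00
PI = 0.7618

0.7618


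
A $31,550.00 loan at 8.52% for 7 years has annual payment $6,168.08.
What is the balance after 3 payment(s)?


Formula: Balance = PV*(1+r)^k - PMT*((1+r)^k - 1)/r
Growth: (1 + 0.0852)^3 = 1.277996
Accumulated factor: ((1+r)^k - 1)/r = 3.262859
Balance = $31,550.00 * 1.277996 - $6,168.08 * 3.262859
Balance = $20,195.19

$20,195.19


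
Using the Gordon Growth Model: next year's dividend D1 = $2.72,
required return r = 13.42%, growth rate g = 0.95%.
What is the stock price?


Formula: P = D1 / (r - g)
Spread: r - g = 0.1342 - 0.0095 = 0.1247
Substituting: P = $2.72 / 0.1247
P = $21.81

$21.81


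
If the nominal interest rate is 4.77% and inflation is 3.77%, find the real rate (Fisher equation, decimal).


Formula: (1 + r_real) = (1 + r_nom) / (1 + inflation)
Substituting: (1 + r_real) = 1.0477 / 1.0377
(1 + r_real) = 1.009637
r_real = 1.009637 - 1 = 0.009637

0.009637


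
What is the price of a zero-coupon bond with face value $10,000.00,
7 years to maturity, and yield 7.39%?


Formula: Price = FV / (1 + r)^n
Substituting: Price = $10,000.00 / (1 + 0.0739)^7
Discount factor: (1.0739)^7 = 1.647202
Price = $10,000.00 / 1.647202 = $6,070.90

$6,070.90


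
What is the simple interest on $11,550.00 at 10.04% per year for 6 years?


Formula: I = P * r * t
Substituting: I = $11,550.00 * 0.1004 * 6
Step: I = $11,550.00 * 0.6024
I = $6,957.72

$6,957.72


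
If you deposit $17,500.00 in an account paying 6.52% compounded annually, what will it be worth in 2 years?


Formula: FV = P * (1 + r)^n
Substituting: FV = $17,500.00 * (1 + 0.0652)^2
Growth factor: (1.0652)^2 = 1.134651
FV = $17,500.00 * 1.134651 = $19,856.39

$19,856.39


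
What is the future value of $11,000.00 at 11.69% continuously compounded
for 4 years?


Formula: FV = P * e^(r*t)
Exponent: r*t = 0.1169 * 4 = 0.4676
e^(0.4676) = 1.596159
FV = $11,000.00 * 1.596159 = $17,557.75

$17,557.75


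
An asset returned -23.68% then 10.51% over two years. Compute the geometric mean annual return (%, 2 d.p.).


Formula: Geometric mean = ((1+r1)*(1+r2))^(1/2) - 1
Product: (1 + -0.2368) * (1 + 0.1051) = 0.7632 * 1.1051 = 0.843412
Square root: 0.843412^0.5 = 0.918375
Geometric mean = 0.918375 - 1 = -0.081625
As percentage: -8.16%

-8.16%


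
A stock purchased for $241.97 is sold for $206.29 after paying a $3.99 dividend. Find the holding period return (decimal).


Formula: HPR = (P1 - P0 + D) / P0
Gain: $206.29 - $241.97 + $3.99 = -$31.69
HPR = -$31.69 / $241.97 = -0.131

-0.131


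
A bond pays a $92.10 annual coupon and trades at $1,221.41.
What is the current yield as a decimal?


Formula: Current yield = annual coupon / price
Substituting: CY = $92.10 / $1,221.41
CY = 0.075405

0.075405


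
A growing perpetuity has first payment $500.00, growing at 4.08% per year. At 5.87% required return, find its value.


Formula: PV = C / (r - g)
Spread: r - g = 0.0587 - 0.0408 = 0.0179
Substituting: PV = $500.00 / 0.0179
PV = $27,932.96

$27,932.96


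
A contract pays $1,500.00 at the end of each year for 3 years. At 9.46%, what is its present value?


Formula: PV = PMT * (1 - (1+r)^(-n)) / r
Discount factor: (1 + 0.0946)^(-3) = 0.762489
Bracket: 1 - 0.762489 = 0.237511
PV = $1,500.00 * 0.237511 / 0.0946 = $3,766.03

$3,766.03


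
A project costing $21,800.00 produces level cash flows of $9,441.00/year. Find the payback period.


Formula: Payback = investment / annual cash flow
Substituting: Payback = $21,800.00 / $9,441.00
Payback = 2.3091 years

2.3091 years


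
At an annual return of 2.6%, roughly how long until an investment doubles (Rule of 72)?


Formula: Years ≈ 72 / r
Substituting: Years ≈ 72 / 2.6
Years ≈ 27.7

27.7 years


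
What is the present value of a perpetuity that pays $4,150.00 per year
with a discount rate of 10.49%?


Formula: PV = C / r
Substituting: PV = $4,150.00 / 0.1049
PV = $39,561.49

$39,561.49


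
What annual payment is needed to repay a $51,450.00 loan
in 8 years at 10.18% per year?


Formula: PMT = PV * r / (1 - (1+r)^(-n))
Denominator: 1 - (1 + 0.1018)^(-8) = 0.539555
Numerator: $51,450.00 * 0.1018 = 5237.61
PMT = 5237.61 / 0.539555 = $9,707.28

$9,707.28


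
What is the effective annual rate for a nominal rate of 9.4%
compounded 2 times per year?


Formula: EAR = (1 + r/m)^m - 1
Period rate: r/m = 0.094 / 2 = 0.047
Compounding: (1 + 0.047)^2 = 1.096209
EAR = 1.096209 - 1 = 0.096209

0.096209


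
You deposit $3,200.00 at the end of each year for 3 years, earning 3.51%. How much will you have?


Formula: FV = PMT * ((1+r)^n - 1) / r
Growth factor: (1 + 0.0351)^3 = 1.109039
Numerator: 1.109039 - 1 = 0.109039
FV = $3,200.00 * 0.109039 / 0.0351 = $9,940.90

$9,940.90


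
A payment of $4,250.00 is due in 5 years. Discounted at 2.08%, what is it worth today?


Formula: PV = FV / (1 + r)^n
Substituting: PV = $4,250.00 / (1 + 0.0208)^5
Discount factor: (1.0208)^5 = 1.108417
PV = $4,250.00 / 1.108417 = $3,834.30

$3,834.30


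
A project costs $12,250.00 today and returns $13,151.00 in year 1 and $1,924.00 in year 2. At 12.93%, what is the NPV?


Formula: NPV = C0 + C1/(1+r) + C2/(1+r)^2
Discount C1: $13,151.00 / (1 + 0.1293) = $11,645.27
Discount C2: $1,924.00 / (1 + 0.1293)^2 = $1,508.64
NPV = -$12,250.00 + $11,645.27 + $1,508.64 = $903.91

$903.91


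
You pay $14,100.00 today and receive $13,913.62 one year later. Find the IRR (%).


Formula: IRR = C1/C0 - 1
Substituting: IRR = $13,913.62 / $14,100.00 - 1
Ratio: 0.986782 - 1 = -0.013218
IRR = -1.3218%

-1.3218%


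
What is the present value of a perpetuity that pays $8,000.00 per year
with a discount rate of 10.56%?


Formula: PV = C / r
Substituting: PV = $8,000.00 / 0.1056
PV = $75,757.58

$75,757.58


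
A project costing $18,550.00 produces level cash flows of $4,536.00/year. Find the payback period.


Formula: Payback = investment / annual cash flow
Substituting: Payback = $18,550.00 / $4,536.00
Payback = 4.0895 years

4.0895 years


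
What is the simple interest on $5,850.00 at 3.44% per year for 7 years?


Formula: I = P * r * t
Substituting: I = $5,850.00 * 0.0344 * 7
Step: I = $5,850.00 * 0.2408
I = $1,408.68

$1,408.68


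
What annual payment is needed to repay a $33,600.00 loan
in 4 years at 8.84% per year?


Formula: PMT = PV * r / (1 - (1+r)^(-n))
Denominator: 1 - (1 + 0.0884)^(-4) = 0.2874
Numerator: $33,600.00 * 0.0884 = 2970.24
PMT = 2970.24 / 0.2874 = $10,334.87

$10,334.87


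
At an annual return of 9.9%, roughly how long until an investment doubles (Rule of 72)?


Formula: Years ≈ 72 / r
Substituting: Years ≈ 72 / 9.9
Years ≈ 7.3

7.3 years
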